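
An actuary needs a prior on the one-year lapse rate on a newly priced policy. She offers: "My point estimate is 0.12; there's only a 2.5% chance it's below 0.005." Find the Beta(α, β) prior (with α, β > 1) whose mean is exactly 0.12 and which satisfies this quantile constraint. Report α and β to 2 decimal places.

With mean 0.12 fixed, write α = 0.12s, β = 0.88s where s = α+β.
Need P(θ < 0.005) = 0.025 under Beta(0.12s, 0.88s). Normal approximation: (q−m)/√(m(1−m)/s) ≈ z_{0.025} = -1.96, so s ≈ 0.12·0.88·(-1.96)²/(0.005−0.12)² = 30.7.
At s = 30.7: P(θ<0.005) ≈ 0.000. Adjusting to match 0.025 gives s ≈ 9.48.
So α = 0.12·9.48 ≈ 1.14, β = 0.88·9.48 ≈ 8.34.

α ≈ 1.14, β ≈ 8.34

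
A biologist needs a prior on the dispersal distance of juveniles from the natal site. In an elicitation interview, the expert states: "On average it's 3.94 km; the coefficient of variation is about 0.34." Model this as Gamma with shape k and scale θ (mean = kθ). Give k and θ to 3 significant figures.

For Gamma(k, scale θ): mean = kθ, variance = kθ², so CV = 1/√k.
CV = 0.34, hence k = 1/CV² = 8.65.
Then θ = mean/k = 3.94/8.65 = 0.455.

k ≈ 8.65, θ ≈ 0.455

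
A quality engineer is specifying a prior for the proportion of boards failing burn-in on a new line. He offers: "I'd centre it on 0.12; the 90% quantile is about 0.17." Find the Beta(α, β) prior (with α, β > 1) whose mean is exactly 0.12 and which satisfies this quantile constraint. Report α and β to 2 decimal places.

With mean 0.12 fixed, write α = 0.12s, β = 0.88s where s = α+β.
Need P(θ < 0.17) = 0.9 under Beta(0.12s, 0.88s). Normal approximation: (q−m)/√(m(1−m)/s) ≈ z_{0.9} = 1.28, so s ≈ 0.12·0.88·(1.28)²/(0.17−0.12)² = 69.4.
At s = 69.4: P(θ<0.17) ≈ 0.894. Adjusting to match 0.9 gives s ≈ 74.03.
So α = 0.12·74.03 ≈ 8.88, β = 0.88·74.03 ≈ 65.14.

α ≈ 8.88, β ≈ 65.14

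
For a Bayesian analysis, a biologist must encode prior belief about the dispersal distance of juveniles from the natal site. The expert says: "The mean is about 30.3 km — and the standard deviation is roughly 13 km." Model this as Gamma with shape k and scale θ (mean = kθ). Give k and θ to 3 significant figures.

For Gamma(k, scale θ): mean = kθ, variance = kθ², so CV = 1/√k.
CV = SD/mean = 13/30.3 = 0.429, hence k = 1/CV² = 5.43.
Then θ = mean/k = 30.3/5.43 = 5.58.

k ≈ 5.43, θ ≈ 5.58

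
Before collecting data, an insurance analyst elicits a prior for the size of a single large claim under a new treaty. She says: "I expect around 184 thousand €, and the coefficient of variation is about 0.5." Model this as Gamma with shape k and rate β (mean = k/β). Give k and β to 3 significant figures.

k ≈ 4, β ≈ 0.0217

For Gamma(k, rate β): mean = k/β, variance = k/β², so CV = 1/√k.
CV = 0.5, hence k = 1/CV² = 4.
Then β = k/mean = 4/184 = 0.0217.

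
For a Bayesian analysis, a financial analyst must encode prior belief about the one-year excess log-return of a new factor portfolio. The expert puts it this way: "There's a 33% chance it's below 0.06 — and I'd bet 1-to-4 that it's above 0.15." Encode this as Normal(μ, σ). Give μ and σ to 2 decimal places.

For Normal(μ,σ), the p-quantile is μ + z_p·σ. Here z_{0.33} = -0.4399, z_{0.8} = 0.8416.
So 0.06 = μ − 0.4399σ and 0.15 = μ + 0.8416σ.
Subtracting: σ = (0.15 − 0.06)/(0.8416 − (-0.4399)) = 0.07.
Then μ = 0.06 − (-0.4399)·0.07 = 0.09.

μ = 0.09, σ = 0.07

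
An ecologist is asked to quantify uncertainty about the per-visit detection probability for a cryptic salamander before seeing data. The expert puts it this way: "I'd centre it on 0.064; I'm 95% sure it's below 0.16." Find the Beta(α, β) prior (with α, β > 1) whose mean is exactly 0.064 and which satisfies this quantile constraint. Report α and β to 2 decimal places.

α ≈ 1.54, β ≈ 22.58

With mean 0.064 fixed, write α = 0.064s, β = 0.936s where s = α+β.
Need P(θ < 0.16) = 0.95 under Beta(0.064s, 0.936s). Normal approximation: (q−m)/√(m(1−m)/s) ≈ z_{0.95} = 1.64, so s ≈ 0.064·0.936·(1.64)²/(0.16−0.064)² = 17.6.
At s = 17.6: P(θ<0.16) ≈ 0.930. Adjusting to match 0.95 gives s ≈ 24.12.
So α = 0.064·24.12 ≈ 1.54, β = 0.936·24.12 ≈ 22.58.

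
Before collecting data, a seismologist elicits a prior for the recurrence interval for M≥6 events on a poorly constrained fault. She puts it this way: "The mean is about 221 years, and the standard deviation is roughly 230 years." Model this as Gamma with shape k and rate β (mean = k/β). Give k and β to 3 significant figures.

For Gamma(k, rate β): mean = k/β, variance = k/β², so CV = 1/√k.
CV = SD/mean = 230/221 = 1.041, hence k = 1/CV² = 0.923.
Then β = k/mean = 0.923/221 = 0.00418.

k ≈ 0.923, β ≈ 0.00418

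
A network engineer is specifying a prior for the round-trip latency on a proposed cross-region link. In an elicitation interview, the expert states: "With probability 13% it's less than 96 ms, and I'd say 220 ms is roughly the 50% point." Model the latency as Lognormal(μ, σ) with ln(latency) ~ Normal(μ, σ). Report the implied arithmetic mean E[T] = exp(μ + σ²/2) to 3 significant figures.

If T ~ Lognormal(μ,σ) then ln T ~ Normal(μ,σ), so the p-quantile of ln T is μ + z_p·σ.
ln(96) = 4.564 and ln(220) = 5.394; z_{0.13} = -1.126, z_{0.5} = 0.
σ = (5.394 − 4.564)/(0 − (-1.126)) = 0.736.
μ = 4.564 − (-1.126)·0.736 = 5.394.
E[T] = exp(μ + σ²/2) = exp(5.394 + 0.2710) = 288 ms.

E[T] ≈ 288 ms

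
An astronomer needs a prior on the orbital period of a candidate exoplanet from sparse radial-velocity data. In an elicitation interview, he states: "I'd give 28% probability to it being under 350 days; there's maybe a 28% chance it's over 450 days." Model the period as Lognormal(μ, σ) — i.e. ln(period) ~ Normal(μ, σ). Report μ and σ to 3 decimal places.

μ ≈ 5.984, σ ≈ 0.216

If T ~ Lognormal(μ,σ) then ln T ~ Normal(μ,σ), so the p-quantile of ln T is μ + z_p·σ.
ln(350) = 5.858 and ln(450) = 6.109; z_{0.28} = -0.5828, z_{0.72} = 0.5828.
σ = (6.109 − 5.858)/(0.5828 − (-0.5828)) = 0.216.
μ = 5.858 − (-0.5828)·0.216 = 5.984.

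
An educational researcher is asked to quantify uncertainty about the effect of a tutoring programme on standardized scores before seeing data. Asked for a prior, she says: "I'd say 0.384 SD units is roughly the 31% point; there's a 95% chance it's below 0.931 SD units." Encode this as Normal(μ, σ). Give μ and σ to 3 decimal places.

μ = 0.511, σ = 0.256

For Normal(μ,σ), the p-quantile is μ + z_p·σ. Here z_{0.31} = -0.4959, z_{0.95} = 1.645.
So 0.384 = μ − 0.4959σ and 0.931 = μ + 1.645σ.
Subtracting: σ = (0.931 − 0.384)/(1.645 − (-0.4959)) = 0.256.
Then μ = 0.384 − (-0.4959)·0.256 = 0.511.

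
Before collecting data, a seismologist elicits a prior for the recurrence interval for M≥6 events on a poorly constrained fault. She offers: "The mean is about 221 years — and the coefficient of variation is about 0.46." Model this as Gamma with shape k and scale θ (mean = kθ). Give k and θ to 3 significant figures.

For Gamma(k, scale θ): mean = kθ, variance = kθ², so CV = 1/√k.
CV = 0.46, hence k = 1/CV² = 4.73.
Then θ = mean/k = 221/4.73 = 46.8.

k ≈ 4.73, θ ≈ 46.8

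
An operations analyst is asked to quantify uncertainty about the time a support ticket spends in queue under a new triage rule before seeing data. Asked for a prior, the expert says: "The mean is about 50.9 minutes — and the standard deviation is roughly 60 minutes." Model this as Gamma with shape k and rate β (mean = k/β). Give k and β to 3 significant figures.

k ≈ 0.72, β ≈ 0.0141

For Gamma(k, rate β): mean = k/β, variance = k/β², so CV = 1/√k.
CV = SD/mean = 60/50.9 = 1.179, hence k = 1/CV² = 0.72.
Then β = k/mean = 0.72/50.9 = 0.0141.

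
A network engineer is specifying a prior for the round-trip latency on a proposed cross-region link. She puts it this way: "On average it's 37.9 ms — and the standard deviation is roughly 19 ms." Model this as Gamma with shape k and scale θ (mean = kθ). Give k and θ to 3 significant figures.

For Gamma(k, scale θ): mean = kθ, variance = kθ², so CV = 1/√k.
CV = SD/mean = 19/37.9 = 0.5013, hence k = 1/CV² = 3.98.
Then θ = mean/k = 37.9/3.98 = 9.53.

k ≈ 3.98, θ ≈ 9.53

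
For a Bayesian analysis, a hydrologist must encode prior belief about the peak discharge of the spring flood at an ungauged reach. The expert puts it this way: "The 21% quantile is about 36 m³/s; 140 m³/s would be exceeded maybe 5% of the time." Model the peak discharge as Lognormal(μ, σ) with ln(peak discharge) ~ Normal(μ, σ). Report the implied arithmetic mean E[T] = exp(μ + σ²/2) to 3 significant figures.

E[T] ≈ 65.6 m³/s

If T ~ Lognormal(μ,σ) then ln T ~ Normal(μ,σ), so the p-quantile of ln T is μ + z_p·σ.
ln(36) = 3.584 and ln(140) = 4.942; z_{0.21} = -0.8064, z_{0.95} = 1.645.
σ = (4.942 − 3.584)/(1.645 − (-0.8064)) = 0.554.
μ = 3.584 − (-0.8064)·0.554 = 4.030.
E[T] = exp(μ + σ²/2) = exp(4.030 + 0.1535) = 65.6 m³/s.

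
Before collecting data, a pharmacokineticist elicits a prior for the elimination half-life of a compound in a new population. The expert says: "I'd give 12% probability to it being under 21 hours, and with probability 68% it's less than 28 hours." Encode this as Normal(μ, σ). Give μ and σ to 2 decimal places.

μ = 26.01, σ = 4.26

The p-quantile of Normal(μ,σ) is μ + z_p·σ, with z_{0.12} = -1.175 and z_{0.68} = 0.4677.
Eliminate σ: μ = (z₂·x₁ − z₁·x₂)/(z₂ − z₁) = (0.4677·21 − (-1.175)·28)/1.643 = 26.01.
Then σ = (x₂ − x₁)/(z₂ − z₁) = (28 − 21)/1.643 = 4.26.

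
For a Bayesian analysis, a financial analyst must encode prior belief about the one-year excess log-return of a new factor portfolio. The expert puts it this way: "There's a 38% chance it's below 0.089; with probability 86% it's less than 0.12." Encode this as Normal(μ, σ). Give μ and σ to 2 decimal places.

For Normal(μ,σ), the p-quantile is μ + z_p·σ. Here z_{0.38} = -0.3055, z_{0.86} = 1.08.
So 0.089 = μ − 0.3055σ and 0.12 = μ + 1.08σ.
Subtracting: σ = (0.12 − 0.089)/(1.08 − (-0.3055)) = 0.02.
Then μ = 0.089 − (-0.3055)·0.02 = 0.10.

μ = 0.10, σ = 0.02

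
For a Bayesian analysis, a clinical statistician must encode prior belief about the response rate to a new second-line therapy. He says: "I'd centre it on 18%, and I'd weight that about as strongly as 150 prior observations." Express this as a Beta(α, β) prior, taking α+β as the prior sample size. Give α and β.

α = 27, β = 123

Under the effective-sample-size interpretation, Beta(α, β) has prior mean α/(α+β) and prior sample size α+β.
So α+β = 150 and α/(α+β) = 0.18, giving α = 0.18·150 = 27 and β = 150 − 27 = 123.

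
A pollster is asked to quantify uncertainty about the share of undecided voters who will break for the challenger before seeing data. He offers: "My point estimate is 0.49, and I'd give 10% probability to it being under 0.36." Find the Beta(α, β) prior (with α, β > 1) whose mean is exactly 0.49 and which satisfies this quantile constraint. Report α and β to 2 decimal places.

α ≈ 11.70, β ≈ 12.18

With mean 0.49 fixed, write α = 0.49s, β = 0.51s where s = α+β.
Need P(θ < 0.36) = 0.1 under Beta(0.49s, 0.51s). Normal approximation: (q−m)/√(m(1−m)/s) ≈ z_{0.1} = -1.28, so s ≈ 0.49·0.51·(-1.28)²/(0.36−0.49)² = 24.3.
At s = 24.3: P(θ<0.36) ≈ 0.098. Adjusting to match 0.1 gives s ≈ 23.88.
So α = 0.49·23.88 ≈ 11.70, β = 0.51·23.88 ≈ 12.18.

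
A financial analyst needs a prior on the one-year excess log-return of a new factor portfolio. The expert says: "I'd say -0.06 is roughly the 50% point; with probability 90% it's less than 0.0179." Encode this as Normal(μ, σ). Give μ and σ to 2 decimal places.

For Normal(μ,σ), the p-quantile is μ + z_p·σ. Here z_{0.5} = 0, z_{0.9} = 1.282.
So -0.06 = μ + 0σ and 0.0179 = μ + 1.282σ.
Subtracting: σ = (0.0179 − -0.06)/(1.282 − (0)) = 0.06.
Then μ = -0.06 − (0)·0.06 = -0.06.

μ = -0.06, σ = 0.06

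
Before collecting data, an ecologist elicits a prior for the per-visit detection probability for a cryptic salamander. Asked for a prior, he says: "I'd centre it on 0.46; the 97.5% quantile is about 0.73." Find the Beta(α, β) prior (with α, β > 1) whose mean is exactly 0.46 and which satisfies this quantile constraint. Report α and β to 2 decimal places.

With mean 0.46 fixed, write α = 0.46s, β = 0.54s where s = α+β.
Need P(θ < 0.73) = 0.975 under Beta(0.46s, 0.54s). Normal approximation: (q−m)/√(m(1−m)/s) ≈ z_{0.975} = 1.96, so s ≈ 0.46·0.54·(1.96)²/(0.73−0.46)² = 13.1.
At s = 13.1: P(θ<0.73) ≈ 0.979. Adjusting to match 0.975 gives s ≈ 12.16.
So α = 0.46·12.16 ≈ 5.59, β = 0.54·12.16 ≈ 6.57.

α ≈ 5.59, β ≈ 6.57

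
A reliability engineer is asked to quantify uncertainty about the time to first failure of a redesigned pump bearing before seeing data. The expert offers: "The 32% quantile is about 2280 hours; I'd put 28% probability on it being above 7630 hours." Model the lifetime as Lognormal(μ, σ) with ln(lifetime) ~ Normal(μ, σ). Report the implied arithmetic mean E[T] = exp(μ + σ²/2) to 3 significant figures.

E[T] ≈ 7560 hours

If T ~ Lognormal(μ,σ) then ln T ~ Normal(μ,σ), so the p-quantile of ln T is μ + z_p·σ.
ln(2280) = 7.732 and ln(7630) = 8.94; z_{0.32} = -0.4677, z_{0.72} = 0.5828.
σ = (8.94 − 7.732)/(0.5828 − (-0.4677)) = 1.150.
μ = 7.732 − (-0.4677)·1.150 = 8.270.
E[T] = exp(μ + σ²/2) = exp(8.270 + 0.6610) = 7560 hours.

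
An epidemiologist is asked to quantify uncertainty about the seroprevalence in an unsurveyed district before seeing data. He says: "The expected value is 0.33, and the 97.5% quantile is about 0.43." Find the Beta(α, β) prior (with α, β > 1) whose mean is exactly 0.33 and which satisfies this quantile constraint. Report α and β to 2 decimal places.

With mean 0.33 fixed, write α = 0.33s, β = 0.67s where s = α+β.
Need P(θ < 0.43) = 0.975 under Beta(0.33s, 0.67s). Normal approximation: (q−m)/√(m(1−m)/s) ≈ z_{0.975} = 1.96, so s ≈ 0.33·0.67·(1.96)²/(0.43−0.33)² = 84.9.
At s = 84.9: P(θ<0.43) ≈ 0.972. Adjusting to match 0.975 gives s ≈ 89.84.
So α = 0.33·89.84 ≈ 29.65, β = 0.67·89.84 ≈ 60.19.

α ≈ 29.65, β ≈ 60.19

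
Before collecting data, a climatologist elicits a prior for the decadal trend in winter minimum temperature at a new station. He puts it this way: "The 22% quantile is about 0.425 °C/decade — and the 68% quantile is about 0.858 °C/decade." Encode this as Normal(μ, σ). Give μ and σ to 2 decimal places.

The p-quantile of Normal(μ,σ) is μ + z_p·σ, with z_{0.22} = -0.7722 and z_{0.68} = 0.4677.
Eliminate σ: μ = (z₂·x₁ − z₁·x₂)/(z₂ − z₁) = (0.4677·0.425 − (-0.7722)·0.858)/1.24 = 0.69.
Then σ = (x₂ − x₁)/(z₂ − z₁) = (0.858 − 0.425)/1.24 = 0.35.

μ = 0.69, σ = 0.35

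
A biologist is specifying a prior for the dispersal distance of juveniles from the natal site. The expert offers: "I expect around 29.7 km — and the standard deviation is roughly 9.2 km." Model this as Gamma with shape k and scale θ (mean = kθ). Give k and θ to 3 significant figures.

For Gamma(k, scale θ): mean = kθ, variance = kθ², so CV = 1/√k.
CV = SD/mean = 9.2/29.7 = 0.3098, hence k = 1/CV² = 10.4.
Then θ = mean/k = 29.7/10.4 = 2.85.

k ≈ 10.4, θ ≈ 2.85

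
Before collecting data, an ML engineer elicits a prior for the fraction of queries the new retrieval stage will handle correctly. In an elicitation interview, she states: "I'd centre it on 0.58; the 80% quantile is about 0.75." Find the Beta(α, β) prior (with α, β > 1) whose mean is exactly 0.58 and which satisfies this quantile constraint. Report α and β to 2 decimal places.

With mean 0.58 fixed, write α = 0.58s, β = 0.42s where s = α+β.
Need P(θ < 0.75) = 0.8 under Beta(0.58s, 0.42s). Normal approximation: (q−m)/√(m(1−m)/s) ≈ z_{0.8} = 0.842, so s ≈ 0.58·0.42·(0.842)²/(0.75−0.58)² = 6.0.
At s = 6.0: P(θ<0.75) ≈ 0.795. Adjusting to match 0.8 gives s ≈ 6.18.
So α = 0.58·6.18 ≈ 3.58, β = 0.42·6.18 ≈ 2.59.

α ≈ 3.58, β ≈ 2.59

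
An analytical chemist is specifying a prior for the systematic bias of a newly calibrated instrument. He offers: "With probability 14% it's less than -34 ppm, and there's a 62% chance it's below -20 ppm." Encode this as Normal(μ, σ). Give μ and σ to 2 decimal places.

For Normal(μ,σ), the p-quantile is μ + z_p·σ. Here z_{0.14} = -1.08, z_{0.62} = 0.3055.
So -34 = μ − 1.08σ and -20 = μ + 0.3055σ.
Subtracting: σ = (-20 − -34)/(0.3055 − (-1.08)) = 10.10.
Then μ = -34 − (-1.08)·10.10 = -23.09.

μ = -23.09, σ = 10.10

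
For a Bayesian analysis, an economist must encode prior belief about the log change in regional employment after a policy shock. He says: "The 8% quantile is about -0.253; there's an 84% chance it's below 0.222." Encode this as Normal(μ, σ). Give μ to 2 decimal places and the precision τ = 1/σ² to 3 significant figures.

The p-quantile of Normal(μ,σ) is μ + z_p·σ, with z_{0.08} = -1.405 and z_{0.84} = 0.9945.
Eliminate σ: μ = (z₂·x₁ − z₁·x₂)/(z₂ − z₁) = (0.9945·-0.253 − (-1.405)·0.222)/2.4 = 0.03.
Then σ = (x₂ − x₁)/(z₂ − z₁) = (0.222 − -0.253)/2.4 = 0.20.
Precision τ = 1/σ² = 1/0.198² = 25.5.

μ = 0.03, τ = 25.5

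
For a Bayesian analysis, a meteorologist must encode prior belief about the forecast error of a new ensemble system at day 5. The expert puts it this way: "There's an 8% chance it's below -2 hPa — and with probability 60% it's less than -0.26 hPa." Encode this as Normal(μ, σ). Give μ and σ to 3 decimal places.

The p-quantile of Normal(μ,σ) is μ + z_p·σ, with z_{0.08} = -1.405 and z_{0.6} = 0.2533.
Eliminate σ: μ = (z₂·x₁ − z₁·x₂)/(z₂ − z₁) = (0.2533·-2 − (-1.405)·-0.26)/1.658 = -0.526.
Then σ = (x₂ − x₁)/(z₂ − z₁) = (-0.26 − -2)/1.658 = 1.049.

μ = -0.526, σ = 1.049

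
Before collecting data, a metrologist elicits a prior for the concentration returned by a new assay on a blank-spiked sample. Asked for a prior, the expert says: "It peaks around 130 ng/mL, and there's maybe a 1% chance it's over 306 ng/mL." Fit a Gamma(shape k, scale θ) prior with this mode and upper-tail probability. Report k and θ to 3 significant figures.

k ≈ 7.49, θ ≈ 20

Gamma(k,θ) with k>1 has mode (k−1)θ, so θ = 130/(k−1).
Need P(X < 306) = 0.99 with θ tied to k this way. Start at k = 2, θ = 130: P(X<306) ≈ 0.681.
Too low — raise k to concentrate. Iterating converges to k ≈ 7.49.
Then θ = 130/(7.49−1) ≈ 20.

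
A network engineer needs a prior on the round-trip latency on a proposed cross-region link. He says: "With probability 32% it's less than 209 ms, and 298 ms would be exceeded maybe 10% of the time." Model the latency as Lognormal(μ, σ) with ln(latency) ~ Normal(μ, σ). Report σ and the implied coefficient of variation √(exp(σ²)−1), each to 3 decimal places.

σ ≈ 0.203, CV ≈ 0.205

If T ~ Lognormal(μ,σ) then ln T ~ Normal(μ,σ), so the p-quantile of ln T is μ + z_p·σ.
ln(209) = 5.342 and ln(298) = 5.697; z_{0.32} = -0.4677, z_{0.9} = 1.282.
σ = (5.697 − 5.342)/(1.282 − (-0.4677)) = 0.203.
μ = 5.342 − (-0.4677)·0.203 = 5.437.
CV = √(exp(σ²)−1) = √(exp(0.0411)−1) = 0.205.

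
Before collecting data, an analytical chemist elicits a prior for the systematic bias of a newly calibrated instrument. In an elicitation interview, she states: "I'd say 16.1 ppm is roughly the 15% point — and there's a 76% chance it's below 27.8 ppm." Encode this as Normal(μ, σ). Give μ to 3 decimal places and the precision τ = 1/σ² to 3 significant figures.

μ = 23.058, τ = 0.0222

The p-quantile of Normal(μ,σ) is μ + z_p·σ, with z_{0.15} = -1.036 and z_{0.76} = 0.7063.
Eliminate σ: μ = (z₂·x₁ − z₁·x₂)/(z₂ − z₁) = (0.7063·16.1 − (-1.036)·27.8)/1.743 = 23.058.
Then σ = (x₂ − x₁)/(z₂ − z₁) = (27.8 − 16.1)/1.743 = 6.714.
Precision τ = 1/σ² = 1/6.714² = 0.0222.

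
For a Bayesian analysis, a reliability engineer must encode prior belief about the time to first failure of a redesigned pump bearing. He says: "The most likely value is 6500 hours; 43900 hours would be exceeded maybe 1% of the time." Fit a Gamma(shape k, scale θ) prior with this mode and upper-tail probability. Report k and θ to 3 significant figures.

Gamma(k,θ) with k>1 has mode (k−1)θ, so θ = 6500/(k−1).
Need P(X < 43900) = 0.99 with θ tied to k this way. Start at k = 2, θ = 6500: P(X<43900) ≈ 0.991.
Too high — lower k to spread out. Iterating converges to k ≈ 1.98.
Then θ = 6500/(1.98−1) ≈ 6660.

k ≈ 1.98, θ ≈ 6660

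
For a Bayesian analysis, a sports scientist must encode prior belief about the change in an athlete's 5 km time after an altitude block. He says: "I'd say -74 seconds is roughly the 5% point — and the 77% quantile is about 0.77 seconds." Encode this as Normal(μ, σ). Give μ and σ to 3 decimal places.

For Normal(μ,σ), the p-quantile is μ + z_p·σ. Here z_{0.05} = -1.645, z_{0.77} = 0.7388.
So -74 = μ − 1.645σ and 0.77 = μ + 0.7388σ.
Subtracting: σ = (0.77 − -74)/(0.7388 − (-1.645)) = 31.367.
Then μ = -74 − (-1.645)·31.367 = -22.406.

μ = -22.406, σ = 31.367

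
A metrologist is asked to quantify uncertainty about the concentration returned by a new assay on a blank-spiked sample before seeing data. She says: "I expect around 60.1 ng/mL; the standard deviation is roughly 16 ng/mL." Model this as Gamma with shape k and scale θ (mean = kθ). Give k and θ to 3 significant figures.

k ≈ 14.1, θ ≈ 4.26

For Gamma(k, scale θ): mean = kθ, variance = kθ², so CV = 1/√k.
CV = SD/mean = 16/60.1 = 0.2662, hence k = 1/CV² = 14.1.
Then θ = mean/k = 60.1/14.1 = 4.26.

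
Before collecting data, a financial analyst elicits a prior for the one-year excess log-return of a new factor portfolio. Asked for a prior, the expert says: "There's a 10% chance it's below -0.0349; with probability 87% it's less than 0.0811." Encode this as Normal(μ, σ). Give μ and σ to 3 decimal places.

The p-quantile of Normal(μ,σ) is μ + z_p·σ, with z_{0.1} = -1.282 and z_{0.87} = 1.126.
Eliminate σ: μ = (z₂·x₁ − z₁·x₂)/(z₂ − z₁) = (1.126·-0.0349 − (-1.282)·0.0811)/2.408 = 0.027.
Then σ = (x₂ − x₁)/(z₂ − z₁) = (0.0811 − -0.0349)/2.408 = 0.048.

μ = 0.027, σ = 0.048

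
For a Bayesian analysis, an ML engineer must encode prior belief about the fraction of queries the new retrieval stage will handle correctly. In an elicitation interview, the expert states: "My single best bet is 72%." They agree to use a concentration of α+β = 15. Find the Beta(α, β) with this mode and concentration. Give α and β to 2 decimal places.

For α,β > 1 the Beta mode is (α−1)/(α+β−2). With α+β = 15, the mode is (α−1)/13.
Set (α−1)/13 = 0.72 → α = 1 + 0.72·13 = 10.36.
β = 15 − α = 4.64.

α = 10.36, β = 4.64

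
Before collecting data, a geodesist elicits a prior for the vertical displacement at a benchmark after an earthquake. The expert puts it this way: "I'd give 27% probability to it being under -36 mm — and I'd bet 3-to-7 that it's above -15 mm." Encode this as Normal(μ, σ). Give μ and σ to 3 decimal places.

μ = -24.684, σ = 18.466

The p-quantile of Normal(μ,σ) is μ + z_p·σ, with z_{0.27} = -0.6128 and z_{0.7} = 0.5244.
Eliminate σ: μ = (z₂·x₁ − z₁·x₂)/(z₂ − z₁) = (0.5244·-36 − (-0.6128)·-15)/1.137 = -24.684.
Then σ = (x₂ − x₁)/(z₂ − z₁) = (-15 − -36)/1.137 = 18.466.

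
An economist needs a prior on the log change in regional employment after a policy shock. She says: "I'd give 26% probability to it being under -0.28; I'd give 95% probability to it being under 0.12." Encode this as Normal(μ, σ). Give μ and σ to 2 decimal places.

The p-quantile of Normal(μ,σ) is μ + z_p·σ, with z_{0.26} = -0.6433 and z_{0.95} = 1.645.
Eliminate σ: μ = (z₂·x₁ − z₁·x₂)/(z₂ − z₁) = (1.645·-0.28 − (-0.6433)·0.12)/2.288 = -0.17.
Then σ = (x₂ − x₁)/(z₂ − z₁) = (0.12 − -0.28)/2.288 = 0.17.

μ = -0.17, σ = 0.17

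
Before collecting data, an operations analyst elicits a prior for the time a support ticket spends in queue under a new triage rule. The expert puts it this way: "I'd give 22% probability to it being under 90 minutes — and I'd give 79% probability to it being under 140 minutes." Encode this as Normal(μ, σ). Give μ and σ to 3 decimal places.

The p-quantile of Normal(μ,σ) is μ + z_p·σ, with z_{0.22} = -0.7722 and z_{0.79} = 0.8064.
Eliminate σ: μ = (z₂·x₁ − z₁·x₂)/(z₂ − z₁) = (0.8064·90 − (-0.7722)·140)/1.579 = 114.458.
Then σ = (x₂ − x₁)/(z₂ − z₁) = (140 − 90)/1.579 = 31.673.

μ = 114.458, σ = 31.673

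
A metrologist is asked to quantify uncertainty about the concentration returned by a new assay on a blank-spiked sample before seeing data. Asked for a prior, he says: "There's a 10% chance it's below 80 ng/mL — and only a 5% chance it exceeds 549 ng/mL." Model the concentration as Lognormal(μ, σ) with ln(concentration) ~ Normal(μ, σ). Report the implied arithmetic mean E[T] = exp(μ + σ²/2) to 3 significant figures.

E[T] ≈ 231 ng/mL

If T ~ Lognormal(μ,σ) then ln T ~ Normal(μ,σ), so the p-quantile of ln T is μ + z_p·σ.
ln(80) = 4.382 and ln(549) = 6.308; z_{0.1} = -1.282, z_{0.95} = 1.645.
σ = (6.308 − 4.382)/(1.645 − (-1.282)) = 0.658.
μ = 4.382 − (-1.282)·0.658 = 5.226.
E[T] = exp(μ + σ²/2) = exp(5.226 + 0.2166) = 231 ng/mL.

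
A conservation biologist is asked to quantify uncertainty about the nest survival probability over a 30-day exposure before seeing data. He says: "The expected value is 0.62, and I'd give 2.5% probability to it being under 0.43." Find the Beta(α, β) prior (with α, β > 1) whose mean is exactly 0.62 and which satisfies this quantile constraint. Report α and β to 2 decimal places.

With mean 0.62 fixed, write α = 0.62s, β = 0.38s where s = α+β.
Need P(θ < 0.43) = 0.025 under Beta(0.62s, 0.38s). Normal approximation: (q−m)/√(m(1−m)/s) ≈ z_{0.025} = -1.96, so s ≈ 0.62·0.38·(-1.96)²/(0.43−0.62)² = 25.1.
At s = 25.1: P(θ<0.43) ≈ 0.027. Adjusting to match 0.025 gives s ≈ 26.02.
So α = 0.62·26.02 ≈ 16.13, β = 0.38·26.02 ≈ 9.89.

α ≈ 16.13, β ≈ 9.89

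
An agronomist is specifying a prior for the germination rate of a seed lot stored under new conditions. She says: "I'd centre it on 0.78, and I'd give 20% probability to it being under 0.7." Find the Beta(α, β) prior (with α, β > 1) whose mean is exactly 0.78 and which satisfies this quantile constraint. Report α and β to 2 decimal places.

With mean 0.78 fixed, write α = 0.78s, β = 0.22s where s = α+β.
Need P(θ < 0.7) = 0.2 under Beta(0.78s, 0.22s). Normal approximation: (q−m)/√(m(1−m)/s) ≈ z_{0.2} = -0.842, so s ≈ 0.78·0.22·(-0.842)²/(0.7−0.78)² = 19.0.
At s = 19.0: P(θ<0.7) ≈ 0.191. Adjusting to match 0.2 gives s ≈ 17.15.
So α = 0.78·17.15 ≈ 13.37, β = 0.22·17.15 ≈ 3.77.

α ≈ 13.37, β ≈ 3.77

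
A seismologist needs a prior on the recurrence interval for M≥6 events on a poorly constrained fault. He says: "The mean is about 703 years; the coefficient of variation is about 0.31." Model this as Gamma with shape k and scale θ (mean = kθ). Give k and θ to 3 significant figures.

For Gamma(k, scale θ): mean = kθ, variance = kθ², so CV = 1/√k.
CV = 0.31, hence k = 1/CV² = 10.4.
Then θ = mean/k = 703/10.4 = 67.6.

k ≈ 10.4, θ ≈ 67.6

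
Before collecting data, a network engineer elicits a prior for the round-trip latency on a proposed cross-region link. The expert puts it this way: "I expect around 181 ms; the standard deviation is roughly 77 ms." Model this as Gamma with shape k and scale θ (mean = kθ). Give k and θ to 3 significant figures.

For Gamma(k, scale θ): mean = kθ, variance = kθ², so CV = 1/√k.
CV = SD/mean = 77/181 = 0.4254, hence k = 1/CV² = 5.53.
Then θ = mean/k = 181/5.53 = 32.8.

k ≈ 5.53, θ ≈ 32.8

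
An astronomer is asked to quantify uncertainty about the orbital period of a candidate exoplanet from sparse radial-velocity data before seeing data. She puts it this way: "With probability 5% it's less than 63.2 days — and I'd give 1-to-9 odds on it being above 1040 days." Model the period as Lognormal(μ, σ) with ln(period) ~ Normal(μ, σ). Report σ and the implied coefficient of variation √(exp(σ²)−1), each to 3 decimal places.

σ ≈ 0.957, CV ≈ 1.224

If T ~ Lognormal(μ,σ) then ln T ~ Normal(μ,σ), so the p-quantile of ln T is μ + z_p·σ.
ln(63.2) = 4.146 and ln(1040) = 6.947; z_{0.05} = -1.645, z_{0.9} = 1.282.
σ = (6.947 − 4.146)/(1.282 − (-1.645)) = 0.957.
μ = 4.146 − (-1.645)·0.957 = 5.720.
CV = √(exp(σ²)−1) = √(exp(0.9159)−1) = 1.224.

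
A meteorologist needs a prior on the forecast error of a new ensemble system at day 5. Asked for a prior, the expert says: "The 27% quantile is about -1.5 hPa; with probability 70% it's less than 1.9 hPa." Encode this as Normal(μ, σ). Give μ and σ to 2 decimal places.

The p-quantile of Normal(μ,σ) is μ + z_p·σ, with z_{0.27} = -0.6128 and z_{0.7} = 0.5244.
Eliminate σ: μ = (z₂·x₁ − z₁·x₂)/(z₂ − z₁) = (0.5244·-1.5 − (-0.6128)·1.9)/1.137 = 0.33.
Then σ = (x₂ − x₁)/(z₂ − z₁) = (1.9 − -1.5)/1.137 = 2.99.

μ = 0.33, σ = 2.99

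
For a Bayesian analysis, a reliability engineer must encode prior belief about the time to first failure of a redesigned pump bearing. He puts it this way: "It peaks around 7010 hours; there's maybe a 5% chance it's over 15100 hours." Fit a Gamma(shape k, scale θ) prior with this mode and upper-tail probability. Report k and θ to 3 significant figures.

k ≈ 5.68, θ ≈ 1500

Gamma(k,θ) with k>1 has mode (k−1)θ, so θ = 7010/(k−1).
Need P(X < 15100) = 0.95 with θ tied to k this way. Start at k = 2, θ = 7010: P(X<15100) ≈ 0.634.
Too low — raise k to concentrate. Iterating converges to k ≈ 5.68.
Then θ = 7010/(5.68−1) ≈ 1500.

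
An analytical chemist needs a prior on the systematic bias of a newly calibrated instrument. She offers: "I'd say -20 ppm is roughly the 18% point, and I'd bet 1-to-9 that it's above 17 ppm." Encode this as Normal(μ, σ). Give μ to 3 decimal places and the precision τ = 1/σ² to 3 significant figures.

μ = -4.584, τ = 0.00353

For Normal(μ,σ), the p-quantile is μ + z_p·σ. Here z_{0.18} = -0.9154, z_{0.9} = 1.282.
So -20 = μ − 0.9154σ and 17 = μ + 1.282σ.
Subtracting: σ = (17 − -20)/(1.282 − (-0.9154)) = 16.842.
Then μ = -20 − (-0.9154)·16.842 = -4.584.
Precision τ = 1/σ² = 1/16.84² = 0.00353.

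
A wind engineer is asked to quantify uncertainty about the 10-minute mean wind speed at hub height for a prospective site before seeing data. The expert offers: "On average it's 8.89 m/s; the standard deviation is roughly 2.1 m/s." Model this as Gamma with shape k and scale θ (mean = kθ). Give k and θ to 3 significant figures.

k ≈ 17.9, θ ≈ 0.496

For Gamma(k, scale θ): mean = kθ, variance = kθ², so CV = 1/√k.
CV = SD/mean = 2.1/8.89 = 0.2362, hence k = 1/CV² = 17.9.
Then θ = mean/k = 8.89/17.9 = 0.496.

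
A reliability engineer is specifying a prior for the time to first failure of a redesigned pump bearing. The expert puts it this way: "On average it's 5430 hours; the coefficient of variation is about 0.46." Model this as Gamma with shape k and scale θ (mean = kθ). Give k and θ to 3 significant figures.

k ≈ 4.73, θ ≈ 1150

For Gamma(k, scale θ): mean = kθ, variance = kθ², so CV = 1/√k.
CV = 0.46, hence k = 1/CV² = 4.73.
Then θ = mean/k = 5430/4.73 = 1150.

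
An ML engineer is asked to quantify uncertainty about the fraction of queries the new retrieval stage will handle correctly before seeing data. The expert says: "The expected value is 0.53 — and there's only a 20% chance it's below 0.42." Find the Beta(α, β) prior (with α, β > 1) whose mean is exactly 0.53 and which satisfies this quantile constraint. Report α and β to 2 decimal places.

With mean 0.53 fixed, write α = 0.53s, β = 0.47s where s = α+β.
Need P(θ < 0.42) = 0.2 under Beta(0.53s, 0.47s). Normal approximation: (q−m)/√(m(1−m)/s) ≈ z_{0.2} = -0.842, so s ≈ 0.53·0.47·(-0.842)²/(0.42−0.53)² = 14.6.
At s = 14.6: P(θ<0.42) ≈ 0.200. Adjusting to match 0.2 gives s ≈ 14.61.
So α = 0.53·14.61 ≈ 7.75, β = 0.47·14.61 ≈ 6.87.

α ≈ 7.75, β ≈ 6.87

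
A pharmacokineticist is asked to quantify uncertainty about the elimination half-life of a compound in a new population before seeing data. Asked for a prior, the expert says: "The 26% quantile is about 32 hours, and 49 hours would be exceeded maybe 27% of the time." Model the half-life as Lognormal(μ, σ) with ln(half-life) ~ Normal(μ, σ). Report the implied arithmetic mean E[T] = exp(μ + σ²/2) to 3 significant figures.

E[T] ≈ 42.2 hours

If T ~ Lognormal(μ,σ) then ln T ~ Normal(μ,σ), so the p-quantile of ln T is μ + z_p·σ.
ln(32) = 3.466 and ln(49) = 3.892; z_{0.26} = -0.6433, z_{0.73} = 0.6128.
σ = (3.892 − 3.466)/(0.6128 − (-0.6433)) = 0.339.
μ = 3.466 − (-0.6433)·0.339 = 3.684.
E[T] = exp(μ + σ²/2) = exp(3.684 + 0.0575) = 42.2 hours.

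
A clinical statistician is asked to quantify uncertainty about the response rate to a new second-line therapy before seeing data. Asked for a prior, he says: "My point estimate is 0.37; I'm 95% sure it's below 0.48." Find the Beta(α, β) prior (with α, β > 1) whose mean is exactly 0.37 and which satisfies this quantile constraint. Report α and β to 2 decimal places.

With mean 0.37 fixed, write α = 0.37s, β = 0.63s where s = α+β.
Need P(θ < 0.48) = 0.95 under Beta(0.37s, 0.63s). Normal approximation: (q−m)/√(m(1−m)/s) ≈ z_{0.95} = 1.64, so s ≈ 0.37·0.63·(1.64)²/(0.48−0.37)² = 52.1.
At s = 52.1: P(θ<0.48) ≈ 0.947. Adjusting to match 0.95 gives s ≈ 53.91.
So α = 0.37·53.91 ≈ 19.95, β = 0.63·53.91 ≈ 33.96.

α ≈ 19.95, β ≈ 33.96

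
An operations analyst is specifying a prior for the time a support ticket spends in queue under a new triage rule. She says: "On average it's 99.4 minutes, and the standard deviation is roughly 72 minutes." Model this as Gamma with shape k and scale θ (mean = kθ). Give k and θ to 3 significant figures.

k ≈ 1.91, θ ≈ 52.2

For Gamma(k, scale θ): mean = kθ, variance = kθ², so CV = 1/√k.
CV = SD/mean = 72/99.4 = 0.7243, hence k = 1/CV² = 1.91.
Then θ = mean/k = 99.4/1.91 = 52.2.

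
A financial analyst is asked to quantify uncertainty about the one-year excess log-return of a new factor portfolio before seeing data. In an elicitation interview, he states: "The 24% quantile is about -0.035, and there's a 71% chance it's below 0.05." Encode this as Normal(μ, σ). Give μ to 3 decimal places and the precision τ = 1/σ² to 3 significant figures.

μ = 0.013, τ = 220

For Normal(μ,σ), the p-quantile is μ + z_p·σ. Here z_{0.24} = -0.7063, z_{0.71} = 0.5534.
So -0.035 = μ − 0.7063σ and 0.05 = μ + 0.5534σ.
Subtracting: σ = (0.05 − -0.035)/(0.5534 − (-0.7063)) = 0.067.
Then μ = -0.035 − (-0.7063)·0.067 = 0.013.
Precision τ = 1/σ² = 1/0.06748² = 220.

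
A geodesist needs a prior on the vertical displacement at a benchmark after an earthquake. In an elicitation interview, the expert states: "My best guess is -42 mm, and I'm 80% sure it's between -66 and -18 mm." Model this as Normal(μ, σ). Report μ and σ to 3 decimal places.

A symmetric 80% interval runs μ ± z·σ with z = 1.282.
Half-width = 24, so σ = 24/1.282 = 18.727.
μ is the stated best guess, -42.000.

μ = -42.000, σ = 18.727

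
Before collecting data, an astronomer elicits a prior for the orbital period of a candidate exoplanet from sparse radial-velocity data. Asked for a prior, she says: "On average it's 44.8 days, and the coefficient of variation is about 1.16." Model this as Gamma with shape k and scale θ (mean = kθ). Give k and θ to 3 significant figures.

k ≈ 0.743, θ ≈ 60.3

For Gamma(k, scale θ): mean = kθ, variance = kθ², so CV = 1/√k.
CV = 1.16, hence k = 1/CV² = 0.743.
Then θ = mean/k = 44.8/0.743 = 60.3.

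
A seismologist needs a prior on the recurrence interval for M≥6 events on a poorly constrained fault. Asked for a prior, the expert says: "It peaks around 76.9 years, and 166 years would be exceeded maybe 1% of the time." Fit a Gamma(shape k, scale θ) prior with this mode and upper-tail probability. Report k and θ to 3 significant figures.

k ≈ 9.17, θ ≈ 9.41

Gamma(k,θ) with k>1 has mode (k−1)θ, so θ = 76.9/(k−1).
Need P(X < 166) = 0.99 with θ tied to k this way. Start at k = 2, θ = 76.9: P(X<166) ≈ 0.635.
Too low — raise k to concentrate. Iterating converges to k ≈ 9.17.
Then θ = 76.9/(9.17−1) ≈ 9.41.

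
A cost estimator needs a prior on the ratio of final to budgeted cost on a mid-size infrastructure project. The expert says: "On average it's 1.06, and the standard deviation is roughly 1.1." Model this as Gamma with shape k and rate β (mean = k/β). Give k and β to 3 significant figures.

k ≈ 0.929, β ≈ 0.876

For Gamma(k, rate β): mean = k/β, variance = k/β², so CV = 1/√k.
CV = SD/mean = 1.1/1.06 = 1.038, hence k = 1/CV² = 0.929.
Then β = k/mean = 0.929/1.06 = 0.876.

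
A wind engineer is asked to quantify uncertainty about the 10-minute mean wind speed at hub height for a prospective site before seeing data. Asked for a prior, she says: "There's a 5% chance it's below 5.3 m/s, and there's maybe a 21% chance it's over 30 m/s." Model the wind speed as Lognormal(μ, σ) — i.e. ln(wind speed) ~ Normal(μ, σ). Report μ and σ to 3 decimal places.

If T ~ Lognormal(μ,σ) then ln T ~ Normal(μ,σ), so the p-quantile of ln T is μ + z_p·σ.
ln(5.3) = 1.668 and ln(30) = 3.401; z_{0.05} = -1.645, z_{0.79} = 0.8064.
σ = (3.401 − 1.668)/(0.8064 − (-1.645)) = 0.707.
μ = 1.668 − (-1.645)·0.707 = 2.831.

μ ≈ 2.831, σ ≈ 0.707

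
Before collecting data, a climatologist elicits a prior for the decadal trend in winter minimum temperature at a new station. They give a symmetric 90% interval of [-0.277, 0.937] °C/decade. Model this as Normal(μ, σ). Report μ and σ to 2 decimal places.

A symmetric 90% interval runs μ ± z·σ with z = 1.645.
Half-width = 0.607, so σ = 0.607/1.645 = 0.37.
μ is the interval midpoint, 0.33.

μ = 0.33, σ = 0.37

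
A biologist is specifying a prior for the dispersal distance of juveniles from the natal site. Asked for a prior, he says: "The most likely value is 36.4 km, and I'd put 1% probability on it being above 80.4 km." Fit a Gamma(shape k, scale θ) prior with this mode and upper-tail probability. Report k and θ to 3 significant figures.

Gamma(k,θ) with k>1 has mode (k−1)θ, so θ = 36.4/(k−1).
Need P(X < 80.4) = 0.99 with θ tied to k this way. Start at k = 2, θ = 36.4: P(X<80.4) ≈ 0.648.
Too low — raise k to concentrate. Iterating converges to k ≈ 8.67.
Then θ = 36.4/(8.67−1) ≈ 4.75.

k ≈ 8.67, θ ≈ 4.75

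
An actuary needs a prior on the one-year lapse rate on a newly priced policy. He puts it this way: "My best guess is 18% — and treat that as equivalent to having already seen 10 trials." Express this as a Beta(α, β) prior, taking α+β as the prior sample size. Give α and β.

Under the effective-sample-size interpretation, Beta(α, β) has prior mean α/(α+β) and prior sample size α+β.
So α+β = 10 and α/(α+β) = 0.18, giving α = 0.18·10 = 1.8 and β = 10 − 1.8 = 8.2.

α = 1.8, β = 8.2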